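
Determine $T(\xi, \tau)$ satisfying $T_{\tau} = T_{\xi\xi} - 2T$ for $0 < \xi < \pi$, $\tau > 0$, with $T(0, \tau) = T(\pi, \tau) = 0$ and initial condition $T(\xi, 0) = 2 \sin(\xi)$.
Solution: Substitute $T = e^{-2\tau}u$, i.e. $u = e^{2\tau}T$.
By the product rule, $T_{\tau} = e^{-2\tau}(u_{\tau} - 2u)$, $T_{\xi\xi} = e^{-2\tau}u_{\xi\xi}$.
Substituting into the PDE and dividing by $e^{-2\tau}$: $u_{\tau} - 2u = u_{\xi\xi} - 2u$.
The lower-order terms cancel, leaving the standard heat equation $u_{\tau} = u_{\xi\xi}$.
Initial data for $u$: $u(\xi,0) = T(\xi,0) = 2 \sin(\xi)$. The boundary conditions carry over: $u(0,\tau) = u(\pi,\tau) = 0$.
Solve for $u$:
  Using separation of variables $u = X(\xi)G(\tau)$:
  Eigenfunctions: $\sin(n\xi)$, $n = 1, 2, 3, \ldots$
  General solution: $u(\xi, \tau) = \sum c_n \sin(n\xi) e^{-n^2 \tau}$
  Matching $u(\xi,0) = 2 \sin(\xi)$ term by term: $c_1=2$.
Hence $u(\xi,\tau) = 2 e^{-\tau} \sin(\xi)$.
Transform back: $T(\xi,\tau) = e^{-2\tau}u(\xi,\tau)$.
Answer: $T(\xi, \tau) = 2 e^{-3 \tau} \sin(\xi)$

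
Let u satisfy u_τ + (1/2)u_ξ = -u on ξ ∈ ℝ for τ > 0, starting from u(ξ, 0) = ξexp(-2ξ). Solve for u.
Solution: Substitute u = exp(-2ξ)w.
Then u_ξ = exp(-2ξ)(w_ξ - 2w), u_τ = exp(-2ξ)w_τ; substituting and dividing by exp(-2ξ), the lower-order terms cancel: w_τ + (1/2)w_ξ = 0 (standard advection equation).
Data for w: w(ξ,0) = exp(2ξ)u(ξ,0) = ξ.
By characteristics (dξ/dτ = 1/2), w(ξ,τ) = f(ξ - (1/2)τ) with f = w(·, 0).
So w(ξ,τ) = ξ - (1/2)τ, and u(ξ,τ) = exp(-2ξ)w(ξ,τ).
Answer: u(ξ, τ) = ξexp(-2ξ) - (1/2)τexp(-2ξ)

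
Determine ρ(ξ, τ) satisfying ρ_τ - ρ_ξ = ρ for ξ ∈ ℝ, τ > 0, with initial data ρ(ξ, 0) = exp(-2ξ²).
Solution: Substitute ρ = exp(τ)u.
Then ρ_τ = exp(τ)(u_τ + u), ρ_ξ = exp(τ)u_ξ; substituting and dividing by exp(τ), the lower-order terms cancel: u_τ - u_ξ = 0 (standard advection equation).
Data for u: u(ξ,0) = ρ(ξ,0) = exp(-2ξ²).
By characteristics (dξ/dτ = -1), u(ξ,τ) = f(ξ + τ) with f = u(·, 0).
So u(ξ,τ) = exp(-2(ξ + τ)²), and ρ(ξ,τ) = exp(τ)u(ξ,τ).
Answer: ρ(ξ, τ) = exp(τ)exp(-2(ξ + τ)²)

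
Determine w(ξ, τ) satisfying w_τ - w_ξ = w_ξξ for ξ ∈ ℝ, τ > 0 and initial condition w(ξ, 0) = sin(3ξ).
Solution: Change to a moving frame: let η = ξ + τ, σ = τ and write w(ξ,τ) = u(η,σ).
By the chain rule w_τ = u_σ + u_η, w_ξ = u_η, w_ξξ = u_ηη.
Then w_τ - w_ξ = u_σ: the advection term cancels and the PDE becomes the heat equation u_σ = u_ηη on η ∈ ℝ.
Initial data: u(η,0) = w(η,0) = sin(3η).
On η ∈ ℝ each mode satisfies (sin(nη))″ = -n² sin(nη), so exp(-n²σ) sin(nη) solves the heat equation; by superposition u(η,σ) = Σ c_n exp(-n²σ) sin(nη).
Reading off the coefficients: c_3=1, so u(η,σ) = exp(-9σ)sin(3η).
Substituting back η = ξ + τ, σ = τ: w(ξ,τ) = u(ξ + τ, τ).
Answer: w(ξ, τ) = exp(-9τ)sin(3ξ + 3τ)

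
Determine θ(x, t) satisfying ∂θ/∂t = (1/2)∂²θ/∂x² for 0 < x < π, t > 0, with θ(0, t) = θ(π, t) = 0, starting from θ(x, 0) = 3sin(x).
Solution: Using separation of variables θ = X(x)G(t):
Eigenfunctions: sin(nx), n = 1, 2, 3, ...
General solution: θ(x, t) = Σ c_n sin(nx) exp(-n² t/2)
Matching θ(x,0) = 3sin(x) term by term: c_1=3.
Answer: θ(x, t) = 3exp(-t/2)sin(x)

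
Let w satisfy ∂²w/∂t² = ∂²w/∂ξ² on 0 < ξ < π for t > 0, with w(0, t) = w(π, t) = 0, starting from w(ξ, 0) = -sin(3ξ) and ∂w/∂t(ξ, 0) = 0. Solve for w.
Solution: Separating variables: w = Σ [A_n cos(ω_n t) + B_n sin(ω_n t)] sin(nξ), ω_n = n. From ICs: A_3=-1.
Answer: w(ξ, t) = -sin(3ξ)cos(3t)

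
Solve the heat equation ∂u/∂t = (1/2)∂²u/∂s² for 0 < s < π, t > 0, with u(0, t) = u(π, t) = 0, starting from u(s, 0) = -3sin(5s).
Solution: Separating variables: u = Σ c_n exp(-n²t/2) sin(ns). From u(s,0) = -3sin(5s): c_5=-3.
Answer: u(s, t) = -3exp(-25t/2)sin(5s)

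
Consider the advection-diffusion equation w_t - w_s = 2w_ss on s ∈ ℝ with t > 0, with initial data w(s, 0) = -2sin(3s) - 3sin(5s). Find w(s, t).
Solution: Moving frame: η = s + t, σ = t, w = u(η,σ), so w_t = u_σ + u_η and w_ss = u_ηη.
Hence w_t - w_s = u_σ and the PDE becomes the heat equation u_σ = 2u_ηη on η ∈ ℝ.
Initial data: u(η,0) = w(η,0) = -2sin(3η) - 3sin(5η). Each mode sin(nη) decays as exp(-2n²σ) on ℝ, so u(η,σ) = Σ c_n exp(-2n²σ) sin(nη) with c_3=-2, c_5=-3: u(η,σ) = -2exp(-18σ)sin(3η) - 3exp(-50σ)sin(5η).
Substituting back: w(s,t) = u(s + t, t).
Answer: w(s, t) = -2exp(-18t)sin(3s + 3t) - 3exp(-50t)sin(5s + 5t)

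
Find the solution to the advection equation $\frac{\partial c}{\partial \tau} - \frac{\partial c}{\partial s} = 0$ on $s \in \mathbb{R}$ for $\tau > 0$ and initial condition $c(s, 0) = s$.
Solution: By method of characteristics (waves move left with speed 1):
Along characteristics $s + \tau =$ const, $c$ is constant, so $c(s,\tau) = f(s + \tau)$ with $f = c( \cdot , 0)$.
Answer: $c(s, \tau) = \tau + s$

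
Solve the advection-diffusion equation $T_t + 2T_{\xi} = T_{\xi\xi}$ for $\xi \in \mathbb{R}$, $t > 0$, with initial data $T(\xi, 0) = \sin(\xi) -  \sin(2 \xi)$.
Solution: Moving frame: $\eta = \xi - 2t$, $\sigma = t$, $T = u(\eta,\sigma)$, so $T_t = u_{\sigma} - 2u_{\eta}$ and $T_{\xi\xi} = u_{\eta\eta}$.
Hence $T_t + 2T_{\xi} = u_{\sigma}$ and the PDE becomes the heat equation $u_{\sigma} = u_{\eta\eta}$ on $\eta \in \mathbb{R}$.
Initial data: $u(\eta,0) = T(\eta,0) = \sin(\eta) - \sin(2 \eta)$. Each mode $\sin(n\eta)$ decays as $e^{-n^2\sigma}$ on $\mathbb{R}$, so $u(\eta,\sigma) = \sum c_n e^{-n^2\sigma} \sin(n\eta)$ with $c_1=1, c_2=-1$: $u(\eta,\sigma) = e^{-\sigma} \sin(\eta) - e^{-4 \sigma} \sin(2 \eta)$.
Substituting back: $T(\xi,t) = u(\xi - 2t, t)$.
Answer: $T(\xi, t) = e^{-t} \sin(\xi - 2 t) -  e^{-4 t} \sin(2 \xi - 4 t)$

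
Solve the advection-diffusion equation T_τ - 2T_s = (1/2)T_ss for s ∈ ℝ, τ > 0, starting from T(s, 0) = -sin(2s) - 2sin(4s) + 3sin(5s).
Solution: Change to a moving frame: let η = s + 2τ, σ = τ and write T(s,τ) = u(η,σ).
By the chain rule T_τ = u_σ + 2u_η, T_s = u_η, T_ss = u_ηη.
Then T_τ - 2T_s = u_σ: the advection term cancels and the PDE becomes the heat equation u_σ = (1/2)u_ηη on η ∈ ℝ.
Initial data: u(η,0) = T(η,0) = -sin(2η) - 2sin(4η) + 3sin(5η).
On η ∈ ℝ each mode satisfies (sin(nη))″ = -n² sin(nη), so exp(-n²σ/2) sin(nη) solves the heat equation; by superposition u(η,σ) = Σ c_n exp(-n²σ/2) sin(nη).
Reading off the coefficients: c_2=-1, c_4=-2, c_5=3, so u(η,σ) = -exp(-2σ)sin(2η) - 2exp(-8σ)sin(4η) + 3exp(-25σ/2)sin(5η).
Substituting back η = s + 2τ, σ = τ: T(s,τ) = u(s + 2τ, τ).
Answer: T(s, τ) = -exp(-2τ)sin(2s + 4τ) - 2exp(-8τ)sin(4s + 8τ) + 3exp(-25τ/2)sin(5s + 10τ)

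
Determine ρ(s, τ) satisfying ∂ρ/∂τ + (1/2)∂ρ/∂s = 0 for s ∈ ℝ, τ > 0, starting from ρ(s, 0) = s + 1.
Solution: By characteristics (ds/dτ = 1/2), ρ(s,τ) = f(s - (1/2)τ) with f = ρ(·, 0).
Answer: ρ(s, τ) = s - (1/2)τ + 1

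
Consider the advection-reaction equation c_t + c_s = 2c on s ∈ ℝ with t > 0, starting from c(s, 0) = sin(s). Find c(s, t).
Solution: Substitute c = exp(2t)u, i.e. u = exp(-2t)c.
By the product rule, c_t = exp(2t)(u_t + 2u), c_s = exp(2t)u_s.
Substituting into the PDE and dividing by exp(2t): u_t + 2u + u_s = 2u.
The lower-order terms cancel, leaving the standard advection equation u_t + u_s = 0.
Initial data for u: u(s,0) = c(s,0) = sin(s).
Solve for u:
  By method of characteristics (waves move right with speed 1):
  Along characteristics s - t = const, u is constant, so u(s,t) = f(s - t) with f = u(·, 0).
Hence u(s,t) = sin(s - t).
Transform back: c(s,t) = exp(2t)u(s,t).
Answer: c(s, t) = exp(2t)sin(s - t)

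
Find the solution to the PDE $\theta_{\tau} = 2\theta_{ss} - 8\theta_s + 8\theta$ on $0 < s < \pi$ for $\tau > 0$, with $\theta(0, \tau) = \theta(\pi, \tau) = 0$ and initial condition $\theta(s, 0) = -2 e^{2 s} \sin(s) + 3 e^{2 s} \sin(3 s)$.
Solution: Substitute $\theta = e^{2s}u$, i.e. $u = e^{-2s}\theta$.
By the product rule, $\theta_s = e^{2s}(u_s + 2u)$, $\theta_{ss} = e^{2s}(u_{ss} + 4u_s + 4u)$, $\theta_{\tau} = e^{2s}u_{\tau}$.
Substituting into the PDE and dividing by $e^{2s}$: $u_{\tau} = 2(u_{ss} + 4u_s + 4u) - 8(u_s + 2u) + 8u$.
The lower-order terms cancel, leaving the standard heat equation $u_{\tau} = 2u_{ss}$.
Initial data for $u$: $u(s,0) = e^{-2s}\theta(s,0) = -2 \sin(s) + 3 \sin(3 s)$. The boundary conditions carry over: $u(0,\tau) = u(\pi,\tau) = 0$.
Solve for $u$:
  Using separation of variables $u = X(s)G(\tau)$:
  Eigenfunctions: $\sin(ns)$, $n = 1, 2, 3, \ldots$
  General solution: $u(s, \tau) = \sum c_n \sin(ns) e^{-2n^2 \tau}$
  Matching $u(s,0) = -2 \sin(s) + 3 \sin(3 s)$ term by term: $c_1=-2, c_3=3$.
Hence $u(s,\tau) = -2 e^{-2 \tau} \sin(s) + 3 e^{-18 \tau} \sin(3 s)$.
Transform back: $\theta(s,\tau) = e^{2s}u(s,\tau)$.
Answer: $\theta(s, \tau) = -2 e^{-2 \tau} e^{2 s} \sin(s) + 3 e^{-18 \tau} e^{2 s} \sin(3 s)$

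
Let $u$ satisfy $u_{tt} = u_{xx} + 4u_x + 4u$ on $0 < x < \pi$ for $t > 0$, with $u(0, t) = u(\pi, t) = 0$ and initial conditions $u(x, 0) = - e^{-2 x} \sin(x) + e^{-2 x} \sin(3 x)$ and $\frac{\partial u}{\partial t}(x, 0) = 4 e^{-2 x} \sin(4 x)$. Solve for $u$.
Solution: Substitute $u = e^{-2x}w$.
Then $u_x = e^{-2x}(w_x - 2w)$, $u_{xx} = e^{-2x}(w_{xx} - 4w_x + 4w)$, $u_{tt} = e^{-2x}w_{tt}$; substituting and dividing by $e^{-2x}$, the lower-order terms cancel: $w_{tt} = w_{xx}$ (standard wave equation).
Data for $w$: $w(x,0) = e^{2x}u(x,0) = - \sin(x) + \sin(3 x)$; $w_t(x,0) = e^{2x}u_t(x,0) = 4 \sin(4 x)$. The boundary conditions carry over: $w(0,t) = w(\pi,t) = 0$.
Separating variables: $w = \sum [A_n \cos(\omega_n t) + B_n \sin(\omega_n t)] \sin(nx)$, $\omega_n = n$. From ICs ($B_n$ = velocity coefficient / $\omega_n$): $A_1=-1, A_3=1, B_4=1$.
So $w(x,t) = \sin(4 t) \sin(4 x) - \sin(x) \cos(t) + \sin(3 x) \cos(3 t)$, and $u(x,t) = e^{-2x}w(x,t)$.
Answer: $u(x, t) = e^{-2 x} \sin(4 t) \sin(4 x) -  e^{-2 x} \sin(x) \cos(t) + e^{-2 x} \sin(3 x) \cos(3 t)$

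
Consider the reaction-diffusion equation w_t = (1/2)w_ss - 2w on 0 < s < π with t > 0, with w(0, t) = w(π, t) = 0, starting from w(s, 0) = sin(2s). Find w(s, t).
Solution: Substitute w = exp(-2t)u.
Then w_t = exp(-2t)(u_t - 2u), w_ss = exp(-2t)u_ss; substituting and dividing by exp(-2t), the lower-order terms cancel: u_t = (1/2)u_ss (standard heat equation).
Data for u: u(s,0) = w(s,0) = sin(2s). The boundary conditions carry over: u(0,t) = u(π,t) = 0.
Separating variables: u = Σ c_n exp(-n²t/2) sin(ns). From u(s,0) = sin(2s): c_2=1.
So u(s,t) = exp(-2t)sin(2s), and w(s,t) = exp(-2t)u(s,t).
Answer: w(s, t) = exp(-4t)sin(2s)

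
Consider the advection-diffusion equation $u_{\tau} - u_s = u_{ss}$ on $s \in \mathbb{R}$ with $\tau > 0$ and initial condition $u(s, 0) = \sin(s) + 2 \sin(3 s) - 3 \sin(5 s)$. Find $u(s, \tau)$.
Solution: Moving frame: $\eta = s + \tau$, $\sigma = \tau$, $u = w(\eta,\sigma)$, so $u_{\tau} = w_{\sigma} + w_{\eta}$ and $u_{ss} = w_{\eta\eta}$.
Hence $u_{\tau} - u_s = w_{\sigma}$ and the PDE becomes the heat equation $w_{\sigma} = w_{\eta\eta}$ on $\eta \in \mathbb{R}$.
Initial data: $w(\eta,0) = u(\eta,0) = \sin(\eta) + 2 \sin(3 \eta) - 3 \sin(5 \eta)$. Each mode $\sin(n\eta)$ decays as $e^{-n^2\sigma}$ on $\mathbb{R}$, so $w(\eta,\sigma) = \sum c_n e^{-n^2\sigma} \sin(n\eta)$ with $c_1=1, c_3=2, c_5=-3$: $w(\eta,\sigma) = e^{-\sigma} \sin(\eta) + 2 e^{-9 \sigma} \sin(3 \eta) - 3 e^{-25 \sigma} \sin(5 \eta)$.
Substituting back: $u(s,\tau) = w(s + \tau, \tau)$.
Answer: $u(s, \tau) = e^{-\tau} \sin(\tau + s) + 2 e^{-9 \tau} \sin(3 \tau + 3 s) - 3 e^{-25 \tau} \sin(5 \tau + 5 s)$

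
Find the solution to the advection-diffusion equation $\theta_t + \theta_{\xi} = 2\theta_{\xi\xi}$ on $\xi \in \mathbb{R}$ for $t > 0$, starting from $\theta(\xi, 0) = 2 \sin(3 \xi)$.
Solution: Moving frame: $\eta = \xi - t$, $\sigma = t$, $\theta = u(\eta,\sigma)$, so $\theta_t = u_{\sigma} - u_{\eta}$ and $\theta_{\xi\xi} = u_{\eta\eta}$.
Hence $\theta_t + \theta_{\xi} = u_{\sigma}$ and the PDE becomes the heat equation $u_{\sigma} = 2u_{\eta\eta}$ on $\eta \in \mathbb{R}$.
Initial data: $u(\eta,0) = \theta(\eta,0) = 2 \sin(3 \eta)$. Each mode $\sin(n\eta)$ decays as $e^{-2n^2\sigma}$ on $\mathbb{R}$, so $u(\eta,\sigma) = \sum c_n e^{-2n^2\sigma} \sin(n\eta)$ with $c_3=2$: $u(\eta,\sigma) = 2 e^{-18 \sigma} \sin(3 \eta)$.
Substituting back: $\theta(\xi,t) = u(\xi - t, t)$.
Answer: $\theta(\xi, t) = 2 e^{-18 t} \sin(3 \xi - 3 t)$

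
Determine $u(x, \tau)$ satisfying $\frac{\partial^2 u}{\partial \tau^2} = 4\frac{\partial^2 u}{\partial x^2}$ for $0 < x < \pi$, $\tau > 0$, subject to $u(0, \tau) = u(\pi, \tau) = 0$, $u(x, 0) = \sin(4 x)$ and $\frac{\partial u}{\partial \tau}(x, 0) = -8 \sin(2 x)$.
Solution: Using separation of variables $u = X(x)T(\tau)$:
Eigenfunctions: $\sin(nx)$, $n = 1, 2, 3, \ldots$
General solution: $u(x, \tau) = \sum [A_n \cos(2n \tau) + B_n \sin(2n \tau)] \sin(nx)$
From $u(x,0) = \sin(4 x)$: $A_4=1$. From $u_{\tau}(x,0) = -8 \sin(2 x)$, using $u_{\tau}(x,0) = \sum \omega_n B_n \sin(nx)$ with $\omega_n = 2n$: $B_2 = (-8)/4 = -2$.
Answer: $u(x, \tau) = -2 \sin(4 \tau) \sin(2 x) + \sin(4 x) \cos(8 \tau)$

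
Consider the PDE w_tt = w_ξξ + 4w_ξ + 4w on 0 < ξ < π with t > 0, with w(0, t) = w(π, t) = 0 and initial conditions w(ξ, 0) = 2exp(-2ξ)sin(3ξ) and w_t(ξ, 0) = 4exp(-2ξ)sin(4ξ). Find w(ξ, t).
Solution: Substitute w = exp(-2ξ)u, i.e. u = exp(2ξ)w.
By the product rule, w_ξ = exp(-2ξ)(u_ξ - 2u), w_ξξ = exp(-2ξ)(u_ξξ - 4u_ξ + 4u), w_tt = exp(-2ξ)u_tt.
Substituting into the PDE and dividing by exp(-2ξ): u_tt = (u_ξξ - 4u_ξ + 4u) + 4(u_ξ - 2u) + 4u.
The lower-order terms cancel, leaving the standard wave equation u_tt = u_ξξ.
Initial data for u: u(ξ,0) = exp(2ξ)w(ξ,0) = 2sin(3ξ); u_t(ξ,0) = exp(2ξ)w_t(ξ,0) = 4sin(4ξ). The boundary conditions carry over: u(0,t) = u(π,t) = 0.
Solve for u:
  Using separation of variables u = X(ξ)T(t):
  Eigenfunctions: sin(nξ), n = 1, 2, 3, ...
  General solution: u(ξ, t) = Σ [A_n cos(n t) + B_n sin(n t)] sin(nξ)
  From u(ξ,0) = 2sin(3ξ): A_3=2. From u_t(ξ,0) = 4sin(4ξ), using u_t(ξ,0) = Σ ω_n B_n sin(nξ) with ω_n = n: B_4 = 4/4 = 1.
Hence u(ξ,t) = sin(4t)sin(4ξ) + 2sin(3ξ)cos(3t).
Transform back: w(ξ,t) = exp(-2ξ)u(ξ,t).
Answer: w(ξ, t) = exp(-2ξ)sin(4t)sin(4ξ) + 2exp(-2ξ)sin(3ξ)cos(3t)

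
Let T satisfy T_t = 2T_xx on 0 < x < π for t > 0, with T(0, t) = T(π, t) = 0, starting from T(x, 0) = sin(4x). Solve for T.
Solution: Using separation of variables T = X(x)G(t):
Eigenfunctions: sin(nx), n = 1, 2, 3, ...
General solution: T(x, t) = Σ c_n sin(nx) exp(-2n² t)
Matching T(x,0) = sin(4x) term by term: c_4=1.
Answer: T(x, t) = exp(-32t)sin(4x)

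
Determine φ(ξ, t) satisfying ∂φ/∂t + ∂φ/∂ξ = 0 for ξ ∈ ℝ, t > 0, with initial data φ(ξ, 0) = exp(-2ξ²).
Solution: By characteristics (dξ/dt = 1), φ(ξ,t) = f(ξ - t) with f = φ(·, 0).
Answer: φ(ξ, t) = exp(-2(-t + ξ)²)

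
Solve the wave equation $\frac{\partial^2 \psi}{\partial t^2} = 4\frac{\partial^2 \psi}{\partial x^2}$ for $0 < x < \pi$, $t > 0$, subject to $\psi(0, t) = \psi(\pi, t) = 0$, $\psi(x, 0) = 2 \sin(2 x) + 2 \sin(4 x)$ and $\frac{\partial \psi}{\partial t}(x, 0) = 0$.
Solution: Separating variables: $\psi = \sum [A_n \cos(\omega_n t) + B_n \sin(\omega_n t)] \sin(nx)$, $\omega_n = 2n$. From ICs: $A_2=2, A_4=2$.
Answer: $\psi(x, t) = 2 \sin(2 x) \cos(4 t) + 2 \sin(4 x) \cos(8 t)$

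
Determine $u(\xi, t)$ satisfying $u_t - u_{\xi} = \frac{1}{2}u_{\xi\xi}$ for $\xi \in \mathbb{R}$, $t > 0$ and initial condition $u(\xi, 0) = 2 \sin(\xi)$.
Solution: Change to a moving frame: let $\eta = \xi + t$, $\sigma = t$ and write $u(\xi,t) = w(\eta,\sigma)$.
By the chain rule $u_t = w_{\sigma} + w_{\eta}$, $u_{\xi} = w_{\eta}$, $u_{\xi\xi} = w_{\eta\eta}$.
Then $u_t - u_{\xi} = w_{\sigma}$: the advection term cancels and the PDE becomes the heat equation $w_{\sigma} = \frac{1}{2}w_{\eta\eta}$ on $\eta \in \mathbb{R}$.
Initial data: $w(\eta,0) = u(\eta,0) = 2 \sin(\eta)$.
On $\eta \in \mathbb{R}$ each mode satisfies $(\sin(n\eta))'' = -n^2 \sin(n\eta)$, so $e^{-n^2\sigma/2} \sin(n\eta)$ solves the heat equation; by superposition $w(\eta,\sigma) = \sum c_n e^{-n^2\sigma/2} \sin(n\eta)$.
Reading off the coefficients: $c_1=2$, so $w(\eta,\sigma) = 2 e^{-\sigma/2} \sin(\eta)$.
Substituting back $\eta = \xi + t$, $\sigma = t$: $u(\xi,t) = w(\xi + t, t)$.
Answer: $u(\xi, t) = 2 e^{-t/2} \sin(\xi + t)$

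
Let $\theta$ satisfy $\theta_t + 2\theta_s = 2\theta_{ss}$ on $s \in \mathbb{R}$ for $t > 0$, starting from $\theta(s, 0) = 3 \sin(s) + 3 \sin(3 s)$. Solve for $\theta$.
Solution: Moving frame: $\eta = s - 2t$, $\sigma = t$, $\theta = u(\eta,\sigma)$, so $\theta_t = u_{\sigma} - 2u_{\eta}$ and $\theta_{ss} = u_{\eta\eta}$.
Hence $\theta_t + 2\theta_s = u_{\sigma}$ and the PDE becomes the heat equation $u_{\sigma} = 2u_{\eta\eta}$ on $\eta \in \mathbb{R}$.
Initial data: $u(\eta,0) = \theta(\eta,0) = 3 \sin(\eta) + 3 \sin(3 \eta)$. Each mode $\sin(n\eta)$ decays as $e^{-2n^2\sigma}$ on $\mathbb{R}$, so $u(\eta,\sigma) = \sum c_n e^{-2n^2\sigma} \sin(n\eta)$ with $c_1=3, c_3=3$: $u(\eta,\sigma) = 3 e^{-2 \sigma} \sin(\eta) + 3 e^{-18 \sigma} \sin(3 \eta)$.
Substituting back: $\theta(s,t) = u(s - 2t, t)$.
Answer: $\theta(s, t) = 3 e^{-2 t} \sin(s - 2 t) + 3 e^{-18 t} \sin(3 s - 6 t)$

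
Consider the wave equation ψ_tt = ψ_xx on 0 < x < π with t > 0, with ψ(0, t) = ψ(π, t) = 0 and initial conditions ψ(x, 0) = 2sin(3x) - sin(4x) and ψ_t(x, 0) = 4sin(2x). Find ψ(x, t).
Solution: Separating variables: ψ = Σ [A_n cos(ω_n t) + B_n sin(ω_n t)] sin(nx), ω_n = n. From ICs (B_n = velocity coefficient / ω_n): A_3=2, A_4=-1, B_2=2.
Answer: ψ(x, t) = 2sin(2t)sin(2x) + 2sin(3x)cos(3t) - sin(4x)cos(4t)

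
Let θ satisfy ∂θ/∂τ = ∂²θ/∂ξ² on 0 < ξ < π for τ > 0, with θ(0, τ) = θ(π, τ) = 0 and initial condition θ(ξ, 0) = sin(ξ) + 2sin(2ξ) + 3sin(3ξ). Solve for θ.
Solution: Separating variables: θ = Σ c_n exp(-n²τ) sin(nξ). From θ(ξ,0) = sin(ξ) + 2sin(2ξ) + 3sin(3ξ): c_1=1, c_2=2, c_3=3.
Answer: θ(ξ, τ) = exp(-τ)sin(ξ) + 2exp(-4τ)sin(2ξ) + 3exp(-9τ)sin(3ξ)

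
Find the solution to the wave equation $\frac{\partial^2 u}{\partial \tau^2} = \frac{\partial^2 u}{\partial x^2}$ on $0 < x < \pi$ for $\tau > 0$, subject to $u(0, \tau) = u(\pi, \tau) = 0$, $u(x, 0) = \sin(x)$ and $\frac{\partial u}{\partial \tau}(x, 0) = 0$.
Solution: Using separation of variables $u = X(x)T(\tau)$:
Eigenfunctions: $\sin(nx)$, $n = 1, 2, 3, \ldots$
General solution: $u(x, \tau) = \sum [A_n \cos(n \tau) + B_n \sin(n \tau)] \sin(nx)$
From $u(x,0) = \sin(x)$: $A_1=1$. From $u_{\tau}(x,0) = 0$: all $B_n = 0$.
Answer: $u(x, \tau) = \sin(x) \cos(\tau)$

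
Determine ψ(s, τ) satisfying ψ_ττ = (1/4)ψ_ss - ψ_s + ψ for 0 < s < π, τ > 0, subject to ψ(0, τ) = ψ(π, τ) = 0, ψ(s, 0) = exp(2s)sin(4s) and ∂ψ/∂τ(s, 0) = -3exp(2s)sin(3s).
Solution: Substitute ψ = exp(2s)u.
Then ψ_s = exp(2s)(u_s + 2u), ψ_ss = exp(2s)(u_ss + 4u_s + 4u), ψ_ττ = exp(2s)u_ττ; substituting and dividing by exp(2s), the lower-order terms cancel: u_ττ = (1/4)u_ss (standard wave equation).
Data for u: u(s,0) = exp(-2s)ψ(s,0) = sin(4s); u_τ(s,0) = exp(-2s)ψ_τ(s,0) = -3sin(3s). The boundary conditions carry over: u(0,τ) = u(π,τ) = 0.
Separating variables: u = Σ [A_n cos(ω_n τ) + B_n sin(ω_n τ)] sin(ns), ω_n = n/2. From ICs (B_n = velocity coefficient / ω_n): A_4=1, B_3=-2.
So u(s,τ) = -2sin(3s)sin(3τ/2) + sin(4s)cos(2τ), and ψ(s,τ) = exp(2s)u(s,τ).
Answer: ψ(s, τ) = -2exp(2s)sin(3s)sin(3τ/2) + exp(2s)sin(4s)cos(2τ)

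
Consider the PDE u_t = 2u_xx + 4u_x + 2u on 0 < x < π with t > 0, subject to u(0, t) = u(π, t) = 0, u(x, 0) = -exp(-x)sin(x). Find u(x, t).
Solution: Substitute u = exp(-x)w.
Then u_x = exp(-x)(w_x - w), u_xx = exp(-x)(w_xx - 2w_x + w), u_t = exp(-x)w_t; substituting and dividing by exp(-x), the lower-order terms cancel: w_t = 2w_xx (standard heat equation).
Data for w: w(x,0) = exp(x)u(x,0) = -sin(x). The boundary conditions carry over: w(0,t) = w(π,t) = 0.
Separating variables: w = Σ c_n exp(-2n²t) sin(nx). From w(x,0) = -sin(x): c_1=-1.
So w(x,t) = -exp(-2t)sin(x), and u(x,t) = exp(-x)w(x,t).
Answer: u(x, t) = -exp(-2t)exp(-x)sin(x)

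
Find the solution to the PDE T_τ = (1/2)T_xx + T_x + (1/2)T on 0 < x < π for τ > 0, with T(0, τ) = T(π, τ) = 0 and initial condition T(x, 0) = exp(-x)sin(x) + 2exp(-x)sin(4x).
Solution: Substitute T = exp(-x)u, i.e. u = exp(x)T.
By the product rule, T_x = exp(-x)(u_x - u), T_xx = exp(-x)(u_xx - 2u_x + u), T_τ = exp(-x)u_τ.
Substituting into the PDE and dividing by exp(-x): u_τ = (1/2)(u_xx - 2u_x + u) + (u_x - u) + (1/2)u.
The lower-order terms cancel, leaving the standard heat equation u_τ = (1/2)u_xx.
Initial data for u: u(x,0) = exp(x)T(x,0) = sin(x) + 2sin(4x). The boundary conditions carry over: u(0,τ) = u(π,τ) = 0.
Solve for u:
  Using separation of variables u = X(x)G(τ):
  Eigenfunctions: sin(nx), n = 1, 2, 3, ...
  General solution: u(x, τ) = Σ c_n sin(nx) exp(-n² τ/2)
  Matching u(x,0) = sin(x) + 2sin(4x) term by term: c_1=1, c_4=2.
Hence u(x,τ) = 2exp(-8τ)sin(4x) + exp(-τ/2)sin(x).
Transform back: T(x,τ) = exp(-x)u(x,τ).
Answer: T(x, τ) = 2exp(-x)exp(-8τ)sin(4x) + exp(-x)exp(-τ/2)sin(x)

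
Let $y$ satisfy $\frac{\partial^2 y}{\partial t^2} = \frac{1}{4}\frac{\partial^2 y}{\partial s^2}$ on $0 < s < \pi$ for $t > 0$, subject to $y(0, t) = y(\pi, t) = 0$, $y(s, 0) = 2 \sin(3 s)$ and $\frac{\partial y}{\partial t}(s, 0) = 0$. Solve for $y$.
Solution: Using separation of variables $y = X(s)T(t)$:
Eigenfunctions: $\sin(ns)$, $n = 1, 2, 3, \ldots$
General solution: $y(s, t) = \sum [A_n \cos(n t/2) + B_n \sin(n t/2)] \sin(ns)$
From $y(s,0) = 2 \sin(3 s)$: $A_3=2$. From $y_t(s,0) = 0$: all $B_n = 0$.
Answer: $y(s, t) = 2 \sin(3 s) \cos(3 t/2)$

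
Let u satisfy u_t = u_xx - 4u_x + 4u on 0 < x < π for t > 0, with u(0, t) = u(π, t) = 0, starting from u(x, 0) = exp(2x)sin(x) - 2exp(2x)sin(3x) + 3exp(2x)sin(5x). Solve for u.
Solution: Substitute u = exp(2x)w, i.e. w = exp(-2x)u.
By the product rule, u_x = exp(2x)(w_x + 2w), u_xx = exp(2x)(w_xx + 4w_x + 4w), u_t = exp(2x)w_t.
Substituting into the PDE and dividing by exp(2x): w_t = (w_xx + 4w_x + 4w) - 4(w_x + 2w) + 4w.
The lower-order terms cancel, leaving the standard heat equation w_t = w_xx.
Initial data for w: w(x,0) = exp(-2x)u(x,0) = sin(x) - 2sin(3x) + 3sin(5x). The boundary conditions carry over: w(0,t) = w(π,t) = 0.
Solve for w:
  Using separation of variables w = X(x)T(t):
  Eigenfunctions: sin(nx), n = 1, 2, 3, ...
  General solution: w(x, t) = Σ c_n sin(nx) exp(-n² t)
  Matching w(x,0) = sin(x) - 2sin(3x) + 3sin(5x) term by term: c_1=1, c_3=-2, c_5=3.
Hence w(x,t) = exp(-t)sin(x) - 2exp(-9t)sin(3x) + 3exp(-25t)sin(5x).
Transform back: u(x,t) = exp(2x)w(x,t).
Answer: u(x, t) = exp(-t)exp(2x)sin(x) - 2exp(-9t)exp(2x)sin(3x) + 3exp(-25t)exp(2x)sin(5x)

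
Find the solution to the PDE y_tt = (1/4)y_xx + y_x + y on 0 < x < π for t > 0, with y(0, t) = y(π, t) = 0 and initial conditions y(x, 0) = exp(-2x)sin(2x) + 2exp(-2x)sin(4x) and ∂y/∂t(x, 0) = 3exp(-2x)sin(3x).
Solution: Substitute y = exp(-2x)u.
Then y_x = exp(-2x)(u_x - 2u), y_xx = exp(-2x)(u_xx - 4u_x + 4u), y_tt = exp(-2x)u_tt; substituting and dividing by exp(-2x), the lower-order terms cancel: u_tt = (1/4)u_xx (standard wave equation).
Data for u: u(x,0) = exp(2x)y(x,0) = sin(2x) + 2sin(4x); u_t(x,0) = exp(2x)y_t(x,0) = 3sin(3x). The boundary conditions carry over: u(0,t) = u(π,t) = 0.
Separating variables: u = Σ [A_n cos(ω_n t) + B_n sin(ω_n t)] sin(nx), ω_n = n/2. From ICs (B_n = velocity coefficient / ω_n): A_2=1, A_4=2, B_3=2.
So u(x,t) = 2sin(3t/2)sin(3x) + sin(2x)cos(t) + 2sin(4x)cos(2t), and y(x,t) = exp(-2x)u(x,t).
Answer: y(x, t) = 2exp(-2x)sin(3t/2)sin(3x) + exp(-2x)sin(2x)cos(t) + 2exp(-2x)sin(4x)cos(2t)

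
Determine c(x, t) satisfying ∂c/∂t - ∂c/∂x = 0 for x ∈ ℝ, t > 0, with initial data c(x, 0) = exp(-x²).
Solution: By method of characteristics (waves move left with speed 1):
Along characteristics x + t = const, c is constant, so c(x,t) = f(x + t) with f = c(·, 0).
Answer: c(x, t) = exp(-(t + x)²)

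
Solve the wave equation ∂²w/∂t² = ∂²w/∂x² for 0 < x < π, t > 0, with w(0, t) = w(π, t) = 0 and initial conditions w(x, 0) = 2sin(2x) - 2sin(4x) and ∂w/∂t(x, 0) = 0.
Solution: Separating variables: w = Σ [A_n cos(ω_n t) + B_n sin(ω_n t)] sin(nx), ω_n = n. From ICs: A_2=2, A_4=-2.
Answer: w(x, t) = 2sin(2x)cos(2t) - 2sin(4x)cos(4t)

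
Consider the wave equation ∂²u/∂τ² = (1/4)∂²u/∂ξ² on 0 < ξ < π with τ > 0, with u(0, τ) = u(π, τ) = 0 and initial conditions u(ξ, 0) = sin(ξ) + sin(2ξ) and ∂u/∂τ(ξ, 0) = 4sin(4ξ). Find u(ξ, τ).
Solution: Separating variables: u = Σ [A_n cos(ω_n τ) + B_n sin(ω_n τ)] sin(nξ), ω_n = n/2. From ICs (B_n = velocity coefficient / ω_n): A_1=1, A_2=1, B_4=2.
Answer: u(ξ, τ) = sin(ξ)cos(τ/2) + sin(2ξ)cos(τ) + 2sin(4ξ)sin(2τ)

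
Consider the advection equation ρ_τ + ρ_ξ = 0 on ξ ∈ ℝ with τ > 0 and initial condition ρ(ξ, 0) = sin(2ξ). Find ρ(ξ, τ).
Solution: By method of characteristics (waves move right with speed 1):
Along characteristics ξ - τ = const, ρ is constant, so ρ(ξ,τ) = f(ξ - τ) with f = ρ(·, 0).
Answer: ρ(ξ, τ) = sin(2ξ - 2τ)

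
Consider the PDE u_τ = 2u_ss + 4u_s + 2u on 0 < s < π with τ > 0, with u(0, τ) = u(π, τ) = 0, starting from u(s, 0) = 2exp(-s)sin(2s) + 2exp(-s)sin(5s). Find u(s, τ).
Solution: Substitute u = exp(-s)w.
Then u_s = exp(-s)(w_s - w), u_ss = exp(-s)(w_ss - 2w_s + w), u_τ = exp(-s)w_τ; substituting and dividing by exp(-s), the lower-order terms cancel: w_τ = 2w_ss (standard heat equation).
Data for w: w(s,0) = exp(s)u(s,0) = 2sin(2s) + 2sin(5s). The boundary conditions carry over: w(0,τ) = w(π,τ) = 0.
Separating variables: w = Σ c_n exp(-2n²τ) sin(ns). From w(s,0) = 2sin(2s) + 2sin(5s): c_2=2, c_5=2.
So w(s,τ) = 2exp(-8τ)sin(2s) + 2exp(-50τ)sin(5s), and u(s,τ) = exp(-s)w(s,τ).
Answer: u(s, τ) = 2exp(-s)exp(-8τ)sin(2s) + 2exp(-s)exp(-50τ)sin(5s)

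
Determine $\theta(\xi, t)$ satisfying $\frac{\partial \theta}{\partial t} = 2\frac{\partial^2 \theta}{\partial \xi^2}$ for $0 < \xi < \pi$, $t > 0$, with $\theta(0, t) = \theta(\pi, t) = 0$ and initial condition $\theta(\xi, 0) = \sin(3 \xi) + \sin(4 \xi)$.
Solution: Separating variables: $\theta = \sum c_n e^{-2n^2t} \sin(n\xi)$. From $\theta(\xi,0) = \sin(3 \xi) + \sin(4 \xi)$: $c_3=1, c_4=1$.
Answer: $\theta(\xi, t) = e^{-18 t} \sin(3 \xi) + e^{-32 t} \sin(4 \xi)$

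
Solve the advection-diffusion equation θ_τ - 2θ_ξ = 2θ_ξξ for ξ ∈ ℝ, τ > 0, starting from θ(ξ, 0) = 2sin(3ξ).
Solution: Change to a moving frame: let η = ξ + 2τ, σ = τ and write θ(ξ,τ) = u(η,σ).
By the chain rule θ_τ = u_σ + 2u_η, θ_ξ = u_η, θ_ξξ = u_ηη.
Then θ_τ - 2θ_ξ = u_σ: the advection term cancels and the PDE becomes the heat equation u_σ = 2u_ηη on η ∈ ℝ.
Initial data: u(η,0) = θ(η,0) = 2sin(3η).
On η ∈ ℝ each mode satisfies (sin(nη))″ = -n² sin(nη), so exp(-2n²σ) sin(nη) solves the heat equation; by superposition u(η,σ) = Σ c_n exp(-2n²σ) sin(nη).
Reading off the coefficients: c_3=2, so u(η,σ) = 2exp(-18σ)sin(3η).
Substituting back η = ξ + 2τ, σ = τ: θ(ξ,τ) = u(ξ + 2τ, τ).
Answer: θ(ξ, τ) = 2exp(-18τ)sin(3ξ + 6τ)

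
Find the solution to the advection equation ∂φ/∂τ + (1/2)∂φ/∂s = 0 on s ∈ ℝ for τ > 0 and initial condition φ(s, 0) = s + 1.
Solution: By characteristics (ds/dτ = 1/2), φ(s,τ) = f(s - (1/2)τ) with f = φ(·, 0).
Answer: φ(s, τ) = s - (1/2)τ + 1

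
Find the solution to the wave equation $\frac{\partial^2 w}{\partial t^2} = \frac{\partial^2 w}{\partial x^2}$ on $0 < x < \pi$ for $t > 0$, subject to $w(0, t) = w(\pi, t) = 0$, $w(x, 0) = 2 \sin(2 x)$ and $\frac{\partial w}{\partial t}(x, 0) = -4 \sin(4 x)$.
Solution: Separating variables: $w = \sum [A_n \cos(\omega_n t) + B_n \sin(\omega_n t)] \sin(nx)$, $\omega_n = n$. From ICs ($B_n$ = velocity coefficient / $\omega_n$): $A_2=2, B_4=-1$.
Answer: $w(x, t) = - \sin(4 t) \sin(4 x) + 2 \sin(2 x) \cos(2 t)$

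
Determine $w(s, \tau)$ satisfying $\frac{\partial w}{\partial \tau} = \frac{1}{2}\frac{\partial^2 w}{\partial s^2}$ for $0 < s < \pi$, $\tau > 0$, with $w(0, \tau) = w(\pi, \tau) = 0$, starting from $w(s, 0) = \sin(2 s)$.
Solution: Using separation of variables $w = X(s)T(\tau)$:
Eigenfunctions: $\sin(ns)$, $n = 1, 2, 3, \ldots$
General solution: $w(s, \tau) = \sum c_n \sin(ns) e^{-n^2 \tau/2}$
Matching $w(s,0) = \sin(2 s)$ term by term: $c_2=1$.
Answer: $w(s, \tau) = e^{-2 \tau} \sin(2 s)$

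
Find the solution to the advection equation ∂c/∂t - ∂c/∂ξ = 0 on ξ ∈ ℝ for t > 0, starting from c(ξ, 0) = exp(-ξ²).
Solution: By characteristics (dξ/dt = -1), c(ξ,t) = f(ξ + t) with f = c(·, 0).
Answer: c(ξ, t) = exp(-(t + ξ)²)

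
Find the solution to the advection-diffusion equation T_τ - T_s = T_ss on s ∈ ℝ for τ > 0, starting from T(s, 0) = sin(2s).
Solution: Moving frame: η = s + τ, σ = τ, T = u(η,σ), so T_τ = u_σ + u_η and T_ss = u_ηη.
Hence T_τ - T_s = u_σ and the PDE becomes the heat equation u_σ = u_ηη on η ∈ ℝ.
Initial data: u(η,0) = T(η,0) = sin(2η). Each mode sin(nη) decays as exp(-n²σ) on ℝ, so u(η,σ) = Σ c_n exp(-n²σ) sin(nη) with c_2=1: u(η,σ) = exp(-4σ)sin(2η).
Substituting back: T(s,τ) = u(s + τ, τ).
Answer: T(s, τ) = exp(-4τ)sin(2s + 2τ)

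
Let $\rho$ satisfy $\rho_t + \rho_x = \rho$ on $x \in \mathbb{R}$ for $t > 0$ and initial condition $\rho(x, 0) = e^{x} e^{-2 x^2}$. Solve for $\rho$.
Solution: Substitute $\rho = e^{x}u$, i.e. $u = e^{-x}\rho$.
By the product rule, $\rho_x = e^{x}(u_x + u)$, $\rho_t = e^{x}u_t$.
Substituting into the PDE and dividing by $e^{x}$: $u_t + (u_x + u) = u$.
The lower-order terms cancel, leaving the standard advection equation $u_t + u_x = 0$.
Initial data for $u$: $u(x,0) = e^{-x}\rho(x,0) = e^{-2 x^2}$.
Solve for $u$:
  By method of characteristics (waves move right with speed 1):
  Along characteristics $x - t =$ const, $u$ is constant, so $u(x,t) = f(x - t)$ with $f = u( \cdot , 0)$.
Hence $u(x,t) = e^{-2 (-t + x)^2}$.
Transform back: $\rho(x,t) = e^{x}u(x,t)$.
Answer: $\rho(x, t) = e^{x} e^{-2 (-t + x)^2}$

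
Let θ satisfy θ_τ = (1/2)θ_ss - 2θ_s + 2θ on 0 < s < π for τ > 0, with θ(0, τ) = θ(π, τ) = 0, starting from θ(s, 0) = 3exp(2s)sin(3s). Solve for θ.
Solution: Substitute θ = exp(2s)u.
Then θ_s = exp(2s)(u_s + 2u), θ_ss = exp(2s)(u_ss + 4u_s + 4u), θ_τ = exp(2s)u_τ; substituting and dividing by exp(2s), the lower-order terms cancel: u_τ = (1/2)u_ss (standard heat equation).
Data for u: u(s,0) = exp(-2s)θ(s,0) = 3sin(3s). The boundary conditions carry over: u(0,τ) = u(π,τ) = 0.
Separating variables: u = Σ c_n exp(-n²τ/2) sin(ns). From u(s,0) = 3sin(3s): c_3=3.
So u(s,τ) = 3exp(-9τ/2)sin(3s), and θ(s,τ) = exp(2s)u(s,τ).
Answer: θ(s, τ) = 3exp(2s)exp(-9τ/2)sin(3s)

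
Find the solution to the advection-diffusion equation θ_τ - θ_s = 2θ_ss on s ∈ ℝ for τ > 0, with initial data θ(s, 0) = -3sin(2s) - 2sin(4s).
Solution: Moving frame: η = s + τ, σ = τ, θ = u(η,σ), so θ_τ = u_σ + u_η and θ_ss = u_ηη.
Hence θ_τ - θ_s = u_σ and the PDE becomes the heat equation u_σ = 2u_ηη on η ∈ ℝ.
Initial data: u(η,0) = θ(η,0) = -3sin(2η) - 2sin(4η). Each mode sin(nη) decays as exp(-2n²σ) on ℝ, so u(η,σ) = Σ c_n exp(-2n²σ) sin(nη) with c_2=-3, c_4=-2: u(η,σ) = -3exp(-8σ)sin(2η) - 2exp(-32σ)sin(4η).
Substituting back: θ(s,τ) = u(s + τ, τ).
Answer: θ(s, τ) = -3exp(-8τ)sin(2s + 2τ) - 2exp(-32τ)sin(4s + 4τ)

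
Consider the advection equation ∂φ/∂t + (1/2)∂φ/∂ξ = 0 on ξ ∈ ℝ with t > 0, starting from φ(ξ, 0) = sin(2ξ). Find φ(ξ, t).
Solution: By characteristics (dξ/dt = 1/2), φ(ξ,t) = f(ξ - (1/2)t) with f = φ(·, 0).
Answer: φ(ξ, t) = -sin(t - 2ξ)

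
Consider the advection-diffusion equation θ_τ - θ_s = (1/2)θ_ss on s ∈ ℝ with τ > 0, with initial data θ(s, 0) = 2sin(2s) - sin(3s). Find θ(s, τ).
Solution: Moving frame: η = s + τ, σ = τ, θ = u(η,σ), so θ_τ = u_σ + u_η and θ_ss = u_ηη.
Hence θ_τ - θ_s = u_σ and the PDE becomes the heat equation u_σ = (1/2)u_ηη on η ∈ ℝ.
Initial data: u(η,0) = θ(η,0) = 2sin(2η) - sin(3η). Each mode sin(nη) decays as exp(-n²σ/2) on ℝ, so u(η,σ) = Σ c_n exp(-n²σ/2) sin(nη) with c_2=2, c_3=-1: u(η,σ) = 2exp(-2σ)sin(2η) - exp(-9σ/2)sin(3η).
Substituting back: θ(s,τ) = u(s + τ, τ).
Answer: θ(s, τ) = 2exp(-2τ)sin(2s + 2τ) - exp(-9τ/2)sin(3s + 3τ)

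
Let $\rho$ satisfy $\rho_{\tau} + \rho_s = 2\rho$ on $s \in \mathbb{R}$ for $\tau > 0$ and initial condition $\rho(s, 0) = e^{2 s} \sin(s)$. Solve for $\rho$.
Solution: Substitute $\rho = e^{2s}u$, i.e. $u = e^{-2s}\rho$.
By the product rule, $\rho_s = e^{2s}(u_s + 2u)$, $\rho_{\tau} = e^{2s}u_{\tau}$.
Substituting into the PDE and dividing by $e^{2s}$: $u_{\tau} + (u_s + 2u) = 2u$.
The lower-order terms cancel, leaving the standard advection equation $u_{\tau} + u_s = 0$.
Initial data for $u$: $u(s,0) = e^{-2s}\rho(s,0) = \sin(s)$.
Solve for $u$:
  By method of characteristics (waves move right with speed 1):
  Along characteristics $s - \tau =$ const, $u$ is constant, so $u(s,\tau) = f(s - \tau)$ with $f = u( \cdot , 0)$.
Hence $u(s,\tau) = \sin(s - \tau)$.
Transform back: $\rho(s,\tau) = e^{2s}u(s,\tau)$.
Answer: $\rho(s, \tau) = - e^{2 s} \sin(\tau - s)$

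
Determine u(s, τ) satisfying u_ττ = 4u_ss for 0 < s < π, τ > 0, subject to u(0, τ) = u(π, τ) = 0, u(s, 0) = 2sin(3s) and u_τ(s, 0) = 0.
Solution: Using separation of variables u = X(s)T(τ):
Eigenfunctions: sin(ns), n = 1, 2, 3, ...
General solution: u(s, τ) = Σ [A_n cos(2n τ) + B_n sin(2n τ)] sin(ns)
From u(s,0) = 2sin(3s): A_3=2. From u_τ(s,0) = 0: all B_n = 0.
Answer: u(s, τ) = 2sin(3s)cos(6τ)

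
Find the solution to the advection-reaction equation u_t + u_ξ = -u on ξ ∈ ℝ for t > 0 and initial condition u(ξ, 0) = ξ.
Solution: Substitute u = exp(-t)w, i.e. w = exp(t)u.
By the product rule, u_t = exp(-t)(w_t - w), u_ξ = exp(-t)w_ξ.
Substituting into the PDE and dividing by exp(-t): w_t - w + w_ξ = -w.
The lower-order terms cancel, leaving the standard advection equation w_t + w_ξ = 0.
Initial data for w: w(ξ,0) = u(ξ,0) = ξ.
Solve for w:
  By method of characteristics (waves move right with speed 1):
  Along characteristics ξ - t = const, w is constant, so w(ξ,t) = f(ξ - t) with f = w(·, 0).
Hence w(ξ,t) = -t + ξ.
Transform back: u(ξ,t) = exp(-t)w(ξ,t).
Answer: u(ξ, t) = -texp(-t) + ξexp(-t)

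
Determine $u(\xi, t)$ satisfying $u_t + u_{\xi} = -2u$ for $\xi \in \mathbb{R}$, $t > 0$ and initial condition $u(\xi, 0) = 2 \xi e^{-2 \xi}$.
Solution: Substitute $u = e^{-2\xi}w$.
Then $u_{\xi} = e^{-2\xi}(w_{\xi} - 2w)$, $u_t = e^{-2\xi}w_t$; substituting and dividing by $e^{-2\xi}$, the lower-order terms cancel: $w_t + w_{\xi} = 0$ (standard advection equation).
Data for $w$: $w(\xi,0) = e^{2\xi}u(\xi,0) = 2 \xi$.
By characteristics ($d\xi/dt = 1$), $w(\xi,t) = f(\xi - t)$ with $f = w( \cdot , 0)$.
So $w(\xi,t) = -2 t + 2 \xi$, and $u(\xi,t) = e^{-2\xi}w(\xi,t)$.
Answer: $u(\xi, t) = 2 \xi e^{-2 \xi} - 2 t e^{-2 \xi}$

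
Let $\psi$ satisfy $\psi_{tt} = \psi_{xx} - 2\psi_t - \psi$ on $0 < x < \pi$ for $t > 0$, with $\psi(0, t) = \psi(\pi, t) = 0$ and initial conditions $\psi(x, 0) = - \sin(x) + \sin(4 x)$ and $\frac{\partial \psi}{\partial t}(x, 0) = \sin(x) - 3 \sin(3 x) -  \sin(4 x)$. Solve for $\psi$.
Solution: Substitute $\psi = e^{-t}u$, i.e. $u = e^{t}\psi$.
By the product rule, $\psi_t = e^{-t}(u_t - u)$, $\psi_{tt} = e^{-t}(u_{tt} - 2u_t + u)$, $\psi_{xx} = e^{-t}u_{xx}$.
Substituting into the PDE and dividing by $e^{-t}$: $u_{tt} - 2u_t + u = u_{xx} - 2(u_t - u) - u$.
The lower-order terms cancel, leaving the standard wave equation $u_{tt} = u_{xx}$.
Initial data for $u$: $u(x,0) = \psi(x,0) = - \sin(x) + \sin(4 x)$; $u_t(x,0) = \psi_t(x,0) + \psi(x,0) = -3 \sin(3 x)$. The boundary conditions carry over: $u(0,t) = u(\pi,t) = 0$.
Solve for $u$:
  Using separation of variables $u = X(x)T(t)$:
  Eigenfunctions: $\sin(nx)$, $n = 1, 2, 3, \ldots$
  General solution: $u(x, t) = \sum [A_n \cos(n t) + B_n \sin(n t)] \sin(nx)$
  From $u(x,0) = - \sin(x) + \sin(4 x)$: $A_1=-1, A_4=1$. From $u_t(x,0) = -3 \sin(3 x)$, using $u_t(x,0) = \sum \omega_n B_n \sin(nx)$ with $\omega_n = n$: $B_3 = (-3)/3 = -1$.
Hence $u(x,t) = - \sin(3 t) \sin(3 x) - \sin(x) \cos(t) + \sin(4 x) \cos(4 t)$.
Transform back: $\psi(x,t) = e^{-t}u(x,t)$.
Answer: $\psi(x, t) = - e^{-t} \sin(3 t) \sin(3 x) -  e^{-t} \sin(x) \cos(t) + e^{-t} \sin(4 x) \cos(4 t)$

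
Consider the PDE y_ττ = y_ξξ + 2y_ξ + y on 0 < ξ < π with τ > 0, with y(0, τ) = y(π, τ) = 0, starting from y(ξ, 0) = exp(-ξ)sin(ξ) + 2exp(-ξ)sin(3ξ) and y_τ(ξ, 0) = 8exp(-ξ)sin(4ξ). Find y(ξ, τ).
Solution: Substitute y = exp(-ξ)u.
Then y_ξ = exp(-ξ)(u_ξ - u), y_ξξ = exp(-ξ)(u_ξξ - 2u_ξ + u), y_ττ = exp(-ξ)u_ττ; substituting and dividing by exp(-ξ), the lower-order terms cancel: u_ττ = u_ξξ (standard wave equation).
Data for u: u(ξ,0) = exp(ξ)y(ξ,0) = sin(ξ) + 2sin(3ξ); u_τ(ξ,0) = exp(ξ)y_τ(ξ,0) = 8sin(4ξ). The boundary conditions carry over: u(0,τ) = u(π,τ) = 0.
Separating variables: u = Σ [A_n cos(ω_n τ) + B_n sin(ω_n τ)] sin(nξ), ω_n = n. From ICs (B_n = velocity coefficient / ω_n): A_1=1, A_3=2, B_4=2.
So u(ξ,τ) = sin(ξ)cos(τ) + 2sin(3ξ)cos(3τ) + 2sin(4ξ)sin(4τ), and y(ξ,τ) = exp(-ξ)u(ξ,τ).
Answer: y(ξ, τ) = exp(-ξ)sin(ξ)cos(τ) + 2exp(-ξ)sin(3ξ)cos(3τ) + 2exp(-ξ)sin(4ξ)sin(4τ)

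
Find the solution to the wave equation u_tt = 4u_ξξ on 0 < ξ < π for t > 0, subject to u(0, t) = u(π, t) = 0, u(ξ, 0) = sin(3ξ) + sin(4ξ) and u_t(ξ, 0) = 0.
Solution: Using separation of variables u = X(ξ)T(t):
Eigenfunctions: sin(nξ), n = 1, 2, 3, ...
General solution: u(ξ, t) = Σ [A_n cos(2n t) + B_n sin(2n t)] sin(nξ)
From u(ξ,0) = sin(3ξ) + sin(4ξ): A_3=1, A_4=1. From u_t(ξ,0) = 0: all B_n = 0.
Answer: u(ξ, t) = sin(3ξ)cos(6t) + sin(4ξ)cos(8t)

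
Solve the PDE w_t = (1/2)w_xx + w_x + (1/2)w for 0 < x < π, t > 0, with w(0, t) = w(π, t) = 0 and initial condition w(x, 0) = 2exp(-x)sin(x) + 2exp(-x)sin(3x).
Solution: Substitute w = exp(-x)u, i.e. u = exp(x)w.
By the product rule, w_x = exp(-x)(u_x - u), w_xx = exp(-x)(u_xx - 2u_x + u), w_t = exp(-x)u_t.
Substituting into the PDE and dividing by exp(-x): u_t = (1/2)(u_xx - 2u_x + u) + (u_x - u) + (1/2)u.
The lower-order terms cancel, leaving the standard heat equation u_t = (1/2)u_xx.
Initial data for u: u(x,0) = exp(x)w(x,0) = 2sin(x) + 2sin(3x). The boundary conditions carry over: u(0,t) = u(π,t) = 0.
Solve for u:
  Using separation of variables u = X(x)T(t):
  Eigenfunctions: sin(nx), n = 1, 2, 3, ...
  General solution: u(x, t) = Σ c_n sin(nx) exp(-n² t/2)
  Matching u(x,0) = 2sin(x) + 2sin(3x) term by term: c_1=2, c_3=2.
Hence u(x,t) = 2exp(-t/2)sin(x) + 2exp(-9t/2)sin(3x).
Transform back: w(x,t) = exp(-x)u(x,t).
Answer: w(x, t) = 2exp(-t/2)exp(-x)sin(x) + 2exp(-9t/2)exp(-x)sin(3x)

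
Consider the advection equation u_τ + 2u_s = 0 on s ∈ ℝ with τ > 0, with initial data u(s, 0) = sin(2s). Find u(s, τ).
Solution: By characteristics (ds/dτ = 2), u(s,τ) = f(s - 2τ) with f = u(·, 0).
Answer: u(s, τ) = sin(2s - 4τ)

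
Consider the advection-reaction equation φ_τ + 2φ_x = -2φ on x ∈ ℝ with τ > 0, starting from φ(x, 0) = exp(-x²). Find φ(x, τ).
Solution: Substitute φ = exp(-2τ)u, i.e. u = exp(2τ)φ.
By the product rule, φ_τ = exp(-2τ)(u_τ - 2u), φ_x = exp(-2τ)u_x.
Substituting into the PDE and dividing by exp(-2τ): u_τ - 2u + 2u_x = -2u.
The lower-order terms cancel, leaving the standard advection equation u_τ + 2u_x = 0.
Initial data for u: u(x,0) = φ(x,0) = exp(-x²).
Solve for u:
  By method of characteristics (waves move right with speed 2):
  Along characteristics x - 2τ = const, u is constant, so u(x,τ) = f(x - 2τ) with f = u(·, 0).
Hence u(x,τ) = exp(-(x - 2τ)²).
Transform back: φ(x,τ) = exp(-2τ)u(x,τ).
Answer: φ(x, τ) = exp(-2τ)exp(-(x - 2τ)²)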